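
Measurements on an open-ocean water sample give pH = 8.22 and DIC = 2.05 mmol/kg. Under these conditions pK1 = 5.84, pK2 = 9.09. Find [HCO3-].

α₁ = 1 / (1 + [H⁺]/K1 + K2/[H⁺]) = 1 / (1 + 10^-2.38 + 10^-0.87)
   = 1 / (1 + 0.0041687 + 0.13490) = 1/1.1391 = 0.8779
[HCO3⁻] = α₁ × DIC = 0.8779 × 2.05 = 1.80 mmol/kg

[HCO3⁻] = 1.80 mmol/kg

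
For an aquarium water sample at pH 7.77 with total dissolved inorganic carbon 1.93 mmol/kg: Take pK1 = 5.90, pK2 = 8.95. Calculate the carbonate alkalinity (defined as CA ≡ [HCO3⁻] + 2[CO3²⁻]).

CA = [HCO3⁻] + 2[CO3²⁻] = (α₁ + 2α₂)·DIC
At pH 7.77: [H⁺]/K1 = 10^-1.87 = 0.013490, K2/[H⁺] = 10^-1.18 = 0.066069
α₁ = 1/(1 + 0.013490 + 0.066069) = 1/1.0796 = 0.9263; α₂ = α₁·K2/[H⁺] = 0.06120
α₁ + 2α₂ = 1.0487
CA = 1.0487 × 1.93 = 2.02 mmol/kg

CA = 2.02 mmol/kg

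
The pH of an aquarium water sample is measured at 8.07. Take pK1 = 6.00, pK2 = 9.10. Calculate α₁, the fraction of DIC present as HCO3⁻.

α₁ = 1 / (1 + [H⁺]/K1 + K2/[H⁺]) = 1 / (1 + 10^-2.07 + 10^-1.03)
   = 1 / (1 + 0.0085114 + 0.093325) = 1/1.1018 = 0.9076

α₁ = 0.908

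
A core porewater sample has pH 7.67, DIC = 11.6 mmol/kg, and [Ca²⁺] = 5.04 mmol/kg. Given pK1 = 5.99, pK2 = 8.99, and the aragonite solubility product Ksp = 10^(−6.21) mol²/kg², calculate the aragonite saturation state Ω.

Ω = 4.25

α₂ = 1 / (1 + [H⁺]/K2 + [H⁺]²/(K1K2)) = 1 / (1 + 10^+1.32 + 10^-0.36)
   = 1 / (1 + 20.893 + 0.43652) = 1/22.329 = 0.04478
[CO3²⁻] = α₂ × DIC = 0.04478 × 11.6 = 0.5195 mmol/kg
Ksp = 10^(−6.21) = 6.166×10^-7
Ω = [Ca²⁺][CO3²⁻]/Ksp = (5.04×10^-3)(5.195×10^-4) / 6.166×10^-7 = 4.25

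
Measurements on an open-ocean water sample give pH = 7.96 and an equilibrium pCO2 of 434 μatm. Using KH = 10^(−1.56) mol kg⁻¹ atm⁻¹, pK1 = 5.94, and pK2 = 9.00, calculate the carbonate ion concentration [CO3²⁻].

[CO3²⁻] = 0.114 mmol/kg

[CO2*] = KH · pCO2 = 10^(−1.56) × 434×10^-6 = 1.195×10^-5 mol/kg
α₀ = 1/(1 + K1/[H⁺] + K1K2/[H⁺]²) = 1/(1 + 10^+2.02 + 10^+0.98) = 0.008676
DIC = [CO2*]/α₀ = 1.195×10^-5 / 0.008676 = 1.378 mmol/kg
[CO3²⁻] = α₂·DIC; α₂ = 0.08285, so [CO3²⁻] = 0.08285 × 1.378 = 0.114 mmol/kg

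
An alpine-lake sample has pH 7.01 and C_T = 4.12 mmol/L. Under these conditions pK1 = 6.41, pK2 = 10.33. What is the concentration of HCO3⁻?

[HCO3⁻] = 3.29 mmol/L

α₁ = 1 / (1 + [H⁺]/K1 + K2/[H⁺]) = 1 / (1 + 10^-0.60 + 10^-3.32)
   = 1 / (1 + 0.25119 + 0.00047863) = 1/1.2517 = 0.7989
[HCO3⁻] = α₁ × DIC = 0.7989 × 4.12 = 3.29 mmol/L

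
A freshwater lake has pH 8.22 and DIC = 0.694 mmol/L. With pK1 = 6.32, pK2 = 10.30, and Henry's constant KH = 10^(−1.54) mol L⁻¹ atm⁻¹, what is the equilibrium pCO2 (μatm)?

α₀ = 1 / (1 + K1/[H⁺] + K1K2/[H⁺]²) = 1 / (1 + 10^+1.90 + 10^-0.18)
   = 1 / (1 + 79.433 + 0.66069) = 1/81.094 = 0.01233
[CO2*] = α₀ × DIC = 0.01233 × 0.694 = 0.008558 mmol/L = 8.558 μmol/L
pCO2 = [CO2*]/KH = 8.558×10^-6 / 2.884×10^-2 = 297 μatm

pCO2 = 297 μatm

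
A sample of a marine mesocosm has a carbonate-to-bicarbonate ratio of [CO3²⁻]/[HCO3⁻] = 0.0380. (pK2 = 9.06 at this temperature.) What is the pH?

From K2 = [H⁺][CO3²⁻]/[HCO3⁻]:  pH = pK2 + log₁₀([CO3²⁻]/[HCO3⁻])
log₁₀(0.0380) = -1.420
pH = 9.06 + (-1.420) = 7.64

pH = 7.64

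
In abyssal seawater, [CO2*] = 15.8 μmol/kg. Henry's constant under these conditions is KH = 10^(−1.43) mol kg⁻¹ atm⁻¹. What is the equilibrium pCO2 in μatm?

KH = 10^(−1.43) = 3.715×10^-2 mol kg⁻¹ atm⁻¹
pCO2 = [CO2*]/KH = 15.8×10^-6 / 3.715×10^-2 = 4.25×10^-4 atm = 425 μatm

pCO2 = 425 μatm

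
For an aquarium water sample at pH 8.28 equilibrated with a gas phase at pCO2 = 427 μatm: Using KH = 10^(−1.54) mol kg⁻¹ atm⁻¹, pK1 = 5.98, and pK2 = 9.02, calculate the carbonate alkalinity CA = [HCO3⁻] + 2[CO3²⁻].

[CO2*] = KH · pCO2 = 10^(−1.54) × 427×10^-6 = 1.231×10^-5 mol/kg
α₀ = 1/(1 + K1/[H⁺] + K1K2/[H⁺]²) = 1/(1 + 10^+2.30 + 10^+1.56) = 0.004222
DIC = [CO2*]/α₀ = 1.231×10^-5 / 0.004222 = 2.917 mmol/kg
CA = (α₁ + 2α₂)·DIC = (0.8425 + 2×0.1533) × 2.917 = 3.35 mmol/kg

CA = 3.35 mmol/kg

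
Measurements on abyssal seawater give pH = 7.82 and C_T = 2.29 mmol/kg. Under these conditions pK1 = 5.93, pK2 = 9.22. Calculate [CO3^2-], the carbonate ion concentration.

α₂ = 1 / (1 + [H⁺]/K2 + [H⁺]²/(K1K2)) = 1 / (1 + 10^+1.40 + 10^-0.49)
   = 1 / (1 + 25.119 + 0.32359) = 1/26.442 = 0.03782
[CO3²⁻] = α₂ × DIC = 0.03782 × 2.29 = 0.0866 mmol/kg

[CO3²⁻] = 0.0866 mmol/kg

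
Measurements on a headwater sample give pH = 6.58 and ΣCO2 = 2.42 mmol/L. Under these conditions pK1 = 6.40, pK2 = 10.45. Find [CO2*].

α₀ = 1 / (1 + K1/[H⁺] + K1K2/[H⁺]²) = 1 / (1 + 10^+0.18 + 10^-3.69)
   = 1 / (1 + 1.5136 + 0.00020417) = 1/2.5138 = 0.3978
[CO2*] = α₀ × DIC = 0.3978 × 2.42 = 0.963 mmol/L

[CO2*] = 0.963 mmol/L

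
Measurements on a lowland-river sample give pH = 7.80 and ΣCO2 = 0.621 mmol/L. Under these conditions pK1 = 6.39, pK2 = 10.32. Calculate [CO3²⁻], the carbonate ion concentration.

α₂ = 1 / (1 + [H⁺]/K2 + [H⁺]²/(K1K2)) = 1 / (1 + 10^+2.52 + 10^+1.11)
   = 1 / (1 + 331.13 + 12.882) = 1/345.01 = 0.002898
[CO3²⁻] = α₂ × DIC = 0.002898 × 0.621 = 0.00180 mmol/L = 1.80 μmol/L

[CO3²⁻] = 1.80 μmol/L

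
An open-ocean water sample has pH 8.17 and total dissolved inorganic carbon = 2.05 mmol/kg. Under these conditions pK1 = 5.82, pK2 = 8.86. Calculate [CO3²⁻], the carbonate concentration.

[CO3²⁻] = 0.346 mmol/kg

α₂ = 1 / (1 + [H⁺]/K2 + [H⁺]²/(K1K2)) = 1 / (1 + 10^+0.69 + 10^-1.66)
   = 1 / (1 + 4.8978 + 0.021878) = 1/5.9197 = 0.1689
[CO3²⁻] = α₂ × DIC = 0.1689 × 2.05 = 0.346 mmol/kg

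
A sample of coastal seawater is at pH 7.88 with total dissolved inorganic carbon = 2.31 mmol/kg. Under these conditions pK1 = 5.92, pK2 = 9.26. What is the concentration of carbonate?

[CO3²⁻] = 0.0915 mmol/kg

α₂ = 1 / (1 + [H⁺]/K2 + [H⁺]²/(K1K2)) = 1 / (1 + 10^+1.38 + 10^-0.58)
   = 1 / (1 + 23.988 + 0.26303) = 1/25.251 = 0.03960
[CO3²⁻] = α₂ × DIC = 0.03960 × 2.31 = 0.0915 mmol/kg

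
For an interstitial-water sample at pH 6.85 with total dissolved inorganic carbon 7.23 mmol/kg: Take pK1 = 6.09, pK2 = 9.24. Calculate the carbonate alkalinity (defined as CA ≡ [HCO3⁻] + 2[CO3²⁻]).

CA = 6.19 mmol/kg

CA = [HCO3⁻] + 2[CO3²⁻] = (α₁ + 2α₂)·DIC
At pH 6.85: [H⁺]/K1 = 10^-0.76 = 0.17378, K2/[H⁺] = 10^-2.39 = 0.0040738
α₁ = 1/(1 + 0.17378 + 0.0040738) = 1/1.1779 = 0.8490; α₂ = α₁·K2/[H⁺] = 0.003459
α₁ + 2α₂ = 0.8559
CA = 0.8559 × 7.23 = 6.19 mmol/kg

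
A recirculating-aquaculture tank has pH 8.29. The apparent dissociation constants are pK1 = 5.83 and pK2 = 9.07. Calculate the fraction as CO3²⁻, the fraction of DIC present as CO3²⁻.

α₂ = 1 / (1 + [H⁺]/K2 + [H⁺]²/(K1K2)) = 1 / (1 + 10^+0.78 + 10^-1.68)
   = 1 / (1 + 6.0256 + 0.020893) = 1/7.0465 = 0.1419

α₂ = 0.142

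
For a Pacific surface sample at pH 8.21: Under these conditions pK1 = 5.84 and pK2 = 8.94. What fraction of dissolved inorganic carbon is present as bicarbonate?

α₁ = 1 / (1 + [H⁺]/K1 + K2/[H⁺]) = 1 / (1 + 10^-2.37 + 10^-0.73)
   = 1 / (1 + 0.0042658 + 0.18621) = 1/1.1905 = 0.8400

α₁ = 0.840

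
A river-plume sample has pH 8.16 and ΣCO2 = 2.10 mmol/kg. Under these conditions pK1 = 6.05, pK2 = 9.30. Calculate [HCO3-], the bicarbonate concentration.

α₁ = 1 / (1 + [H⁺]/K1 + K2/[H⁺]) = 1 / (1 + 10^-2.11 + 10^-1.14)
   = 1 / (1 + 0.0077625 + 0.072444) = 1/1.0802 = 0.9257
[HCO3⁻] = α₁ × DIC = 0.9257 × 2.10 = 1.94 mmol/kg

[HCO3⁻] = 1.94 mmol/kg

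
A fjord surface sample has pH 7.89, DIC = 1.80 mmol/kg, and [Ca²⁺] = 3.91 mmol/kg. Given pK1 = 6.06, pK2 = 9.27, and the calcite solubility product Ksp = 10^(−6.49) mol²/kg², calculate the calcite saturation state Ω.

α₂ = 1 / (1 + [H⁺]/K2 + [H⁺]²/(K1K2)) = 1 / (1 + 10^+1.38 + 10^-0.45)
   = 1 / (1 + 23.988 + 0.35481) = 1/25.343 = 0.03946
[CO3²⁻] = α₂ × DIC = 0.03946 × 1.80 = 0.07103 mmol/kg
Ksp = 10^(−6.49) = 3.236×10^-7
Ω = [Ca²⁺][CO3²⁻]/Ksp = (3.91×10^-3)(7.103×10^-5) / 3.236×10^-7 = 0.858

Ω = 0.858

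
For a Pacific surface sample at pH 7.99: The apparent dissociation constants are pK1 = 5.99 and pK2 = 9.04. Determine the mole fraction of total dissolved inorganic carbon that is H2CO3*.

α₀ = 1 / (1 + K1/[H⁺] + K1K2/[H⁺]²) = 1 / (1 + 10^+2.00 + 10^+0.95)
   = 1 / (1 + 100.00 + 8.9125) = 1/109.91 = 0.009098

α₀ = 0.00910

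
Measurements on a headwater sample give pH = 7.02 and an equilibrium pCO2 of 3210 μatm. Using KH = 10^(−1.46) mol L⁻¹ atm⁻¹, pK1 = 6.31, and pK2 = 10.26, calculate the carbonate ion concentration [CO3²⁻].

[CO2*] = KH · pCO2 = 10^(−1.46) × 3210×10^-6 = 1.113×10^-4 mol/L
α₀ = 1/(1 + K1/[H⁺] + K1K2/[H⁺]²) = 1/(1 + 10^+0.71 + 10^-2.53) = 0.1631
DIC = [CO2*]/α₀ = 1.113×10^-4 / 0.1631 = 0.6825 mmol/L
[CO3²⁻] = α₂·DIC; α₂ = 0.0004813, so [CO3²⁻] = 0.0004813 × 0.6825 = 0.000328 mmol/L = 0.328 μmol/L

[CO3²⁻] = 0.328 μmol/L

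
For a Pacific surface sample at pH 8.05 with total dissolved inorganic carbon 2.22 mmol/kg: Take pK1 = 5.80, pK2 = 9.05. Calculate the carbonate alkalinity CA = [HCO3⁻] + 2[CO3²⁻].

CA = 2.41 mmol/kg

CA = [HCO3⁻] + 2[CO3²⁻] = (α₁ + 2α₂)·DIC
At pH 8.05: [H⁺]/K1 = 10^-2.25 = 0.0056234, K2/[H⁺] = 10^-1.00 = 0.10000
α₁ = 1/(1 + 0.0056234 + 0.10000) = 1/1.1056 = 0.9045; α₂ = α₁·K2/[H⁺] = 0.09045
α₁ + 2α₂ = 1.0854
CA = 1.0854 × 2.22 = 2.41 mmol/kg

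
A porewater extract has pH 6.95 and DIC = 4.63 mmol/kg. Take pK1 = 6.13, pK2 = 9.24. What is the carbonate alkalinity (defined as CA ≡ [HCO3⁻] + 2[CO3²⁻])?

CA = 4.04 mmol/kg

CA = [HCO3⁻] + 2[CO3²⁻] = (α₁ + 2α₂)·DIC
At pH 6.95: [H⁺]/K1 = 10^-0.82 = 0.15136, K2/[H⁺] = 10^-2.29 = 0.0051286
α₁ = 1/(1 + 0.15136 + 0.0051286) = 1/1.1565 = 0.8647; α₂ = α₁·K2/[H⁺] = 0.004435
α₁ + 2α₂ = 0.8736
CA = 0.8736 × 4.63 = 4.04 mmol/kg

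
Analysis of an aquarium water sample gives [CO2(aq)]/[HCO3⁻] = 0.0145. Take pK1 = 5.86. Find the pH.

pH = 7.70

From K1 = [H⁺][HCO3⁻]/[CO2(aq)]:  pH = pK1 − log₁₀([CO2(aq)]/[HCO3⁻])
log₁₀(0.0145) = -1.839
pH = 5.86 − (-1.839) = 7.70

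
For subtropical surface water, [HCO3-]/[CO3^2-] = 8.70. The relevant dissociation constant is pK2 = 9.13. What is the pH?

From K2 = [H⁺][CO3^2-]/[HCO3-]:  pH = pK2 − log₁₀([HCO3-]/[CO3^2-])
log₁₀(8.70) = +0.940
pH = 9.13 − (+0.940) = 8.19

pH = 8.19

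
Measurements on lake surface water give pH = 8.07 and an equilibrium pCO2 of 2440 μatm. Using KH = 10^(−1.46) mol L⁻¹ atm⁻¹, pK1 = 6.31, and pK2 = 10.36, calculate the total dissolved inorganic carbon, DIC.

DIC = 4.98 mmol/L

[CO2*] = KH · pCO2 = 10^(−1.46) × 2440×10^-6 = 8.460×10^-5 mol/L
α₀ = 1/(1 + K1/[H⁺] + K1K2/[H⁺]²) = 1/(1 + 10^+1.76 + 10^-0.53) = 0.01700
DIC = [CO2*]/α₀ = 8.460×10^-5 / 0.01700 = 4.98 mmol/L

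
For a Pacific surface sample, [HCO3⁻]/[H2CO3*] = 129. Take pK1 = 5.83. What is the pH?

From K1 = [H⁺][HCO3⁻]/[H2CO3*]:  pH = pK1 + log₁₀([HCO3⁻]/[H2CO3*])
log₁₀(129) = +2.111
pH = 5.83 + (+2.111) = 7.94

pH = 7.94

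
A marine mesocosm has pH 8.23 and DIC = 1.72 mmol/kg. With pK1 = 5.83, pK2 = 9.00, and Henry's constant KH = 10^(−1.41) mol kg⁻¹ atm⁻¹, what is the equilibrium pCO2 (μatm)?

pCO2 = 150 μatm

α₀ = 1 / (1 + K1/[H⁺] + K1K2/[H⁺]²) = 1 / (1 + 10^+2.40 + 10^+1.63)
   = 1 / (1 + 251.19 + 42.658) = 1/294.85 = 0.003392
[CO2*] = α₀ × DIC = 0.003392 × 1.72 = 0.005834 mmol/kg = 5.834 μmol/kg
pCO2 = [CO2*]/KH = 5.834×10^-6 / 3.890×10^-2 = 150 μatm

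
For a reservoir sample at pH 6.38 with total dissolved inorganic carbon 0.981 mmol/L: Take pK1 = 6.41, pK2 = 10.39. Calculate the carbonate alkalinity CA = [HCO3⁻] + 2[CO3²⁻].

CA = [HCO3⁻] + 2[CO3²⁻] = (α₁ + 2α₂)·DIC
At pH 6.38: [H⁺]/K1 = 10^0.03 = 1.0715, K2/[H⁺] = 10^-4.01 = 9.7724×10^-5
α₁ = 1/(1 + 1.0715 + 9.7724×10^-5) = 1/2.0716 = 0.4827; α₂ = α₁·K2/[H⁺] = 4.717×10^-5
α₁ + 2α₂ = 0.4828
CA = 0.4828 × 0.981 = 0.474 mmol/L

CA = 0.474 mmol/L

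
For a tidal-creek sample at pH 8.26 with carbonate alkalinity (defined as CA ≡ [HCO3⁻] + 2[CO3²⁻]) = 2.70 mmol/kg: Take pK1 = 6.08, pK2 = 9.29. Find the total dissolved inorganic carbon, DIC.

DIC = 2.50 mmol/kg

CA = [HCO3⁻] + 2[CO3²⁻] = (α₁ + 2α₂)·DIC
At pH 8.26: [H⁺]/K1 = 10^-2.18 = 0.0066069, K2/[H⁺] = 10^-1.03 = 0.093325
α₁ = 1/(1 + 0.0066069 + 0.093325) = 1/1.0999 = 0.9091; α₂ = α₁·K2/[H⁺] = 0.08485
α₁ + 2α₂ = 1.0788
DIC = CA / (α₁ + 2α₂) = 2.70 / 1.0788 = 2.50 mmol/kg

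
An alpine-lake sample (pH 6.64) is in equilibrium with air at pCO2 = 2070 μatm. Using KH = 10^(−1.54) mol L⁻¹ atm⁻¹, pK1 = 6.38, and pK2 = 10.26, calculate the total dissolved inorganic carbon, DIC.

[CO2*] = KH · pCO2 = 10^(−1.54) × 2070×10^-6 = 5.970×10^-5 mol/L
α₀ = 1/(1 + K1/[H⁺] + K1K2/[H⁺]²) = 1/(1 + 10^+0.26 + 10^-3.36) = 0.3546
DIC = [CO2*]/α₀ = 5.970×10^-5 / 0.3546 = 0.168 mmol/L

DIC = 0.168 mmol/L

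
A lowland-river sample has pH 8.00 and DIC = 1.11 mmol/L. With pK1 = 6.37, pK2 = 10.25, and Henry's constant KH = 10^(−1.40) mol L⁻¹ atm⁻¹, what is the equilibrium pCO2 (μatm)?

pCO2 = 635 μatm

α₀ = 1 / (1 + K1/[H⁺] + K1K2/[H⁺]²) = 1 / (1 + 10^+1.63 + 10^-0.62)
   = 1 / (1 + 42.658 + 0.23988) = 1/43.898 = 0.02278
[CO2*] = α₀ × DIC = 0.02278 × 1.11 = 0.02529 mmol/L
pCO2 = [CO2*]/KH = 2.529×10^-5 / 3.981×10^-2 = 635 μatm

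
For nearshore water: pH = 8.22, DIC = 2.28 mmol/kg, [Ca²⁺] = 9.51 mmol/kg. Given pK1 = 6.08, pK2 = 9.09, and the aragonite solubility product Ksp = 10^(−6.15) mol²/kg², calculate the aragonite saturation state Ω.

α₂ = 1 / (1 + [H⁺]/K2 + [H⁺]²/(K1K2)) = 1 / (1 + 10^+0.87 + 10^-1.27)
   = 1 / (1 + 7.4131 + 0.053703) = 1/8.4668 = 0.1181
[CO3²⁻] = α₂ × DIC = 0.1181 × 2.28 = 0.2693 mmol/kg
Ksp = 10^(−6.15) = 7.079×10^-7
Ω = [Ca²⁺][CO3²⁻]/Ksp = (9.51×10^-3)(2.693×10^-4) / 7.079×10^-7 = 3.62

Ω = 3.62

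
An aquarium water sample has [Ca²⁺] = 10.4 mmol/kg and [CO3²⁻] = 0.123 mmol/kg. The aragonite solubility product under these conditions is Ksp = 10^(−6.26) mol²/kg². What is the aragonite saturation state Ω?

Ksp = 10^(−6.26) = 5.495×10^-7
Ω = [Ca²⁺][CO3²⁻]/Ksp = (10.4×10^-3)(0.123×10^-3) / 5.495×10^-7 = 2.33

Ω = 2.33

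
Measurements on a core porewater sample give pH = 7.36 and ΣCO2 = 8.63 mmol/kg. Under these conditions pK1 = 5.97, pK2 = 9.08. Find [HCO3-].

α₁ = 1 / (1 + [H⁺]/K1 + K2/[H⁺]) = 1 / (1 + 10^-1.39 + 10^-1.72)
   = 1 / (1 + 0.040738 + 0.019055) = 1/1.0598 = 0.9436
[HCO3⁻] = α₁ × DIC = 0.9436 × 8.63 = 8.14 mmol/kg

[HCO3⁻] = 8.14 mmol/kg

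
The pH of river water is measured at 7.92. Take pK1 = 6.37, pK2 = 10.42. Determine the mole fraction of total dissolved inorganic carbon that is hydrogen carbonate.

α₁ = 1 / (1 + [H⁺]/K1 + K2/[H⁺]) = 1 / (1 + 10^-1.55 + 10^-2.50)
   = 1 / (1 + 0.028184 + 0.0031623) = 1/1.0313 = 0.9696

α₁ = 0.970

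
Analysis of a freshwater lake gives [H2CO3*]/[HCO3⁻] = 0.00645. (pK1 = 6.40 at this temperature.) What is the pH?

From K1 = [H⁺][HCO3⁻]/[H2CO3*]:  pH = pK1 − log₁₀([H2CO3*]/[HCO3⁻])
log₁₀(0.00645) = -2.190
pH = 6.40 − (-2.190) = 8.59

pH = 8.59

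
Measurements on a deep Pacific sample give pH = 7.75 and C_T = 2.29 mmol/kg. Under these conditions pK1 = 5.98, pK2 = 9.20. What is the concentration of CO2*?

α₀ = 1 / (1 + K1/[H⁺] + K1K2/[H⁺]²) = 1 / (1 + 10^+1.77 + 10^+0.32)
   = 1 / (1 + 58.884 + 2.0893) = 1/61.974 = 0.01614
[CO2*] = α₀ × DIC = 0.01614 × 2.29 = 0.0370 mmol/kg

[CO2*] = 0.0370 mmol/kg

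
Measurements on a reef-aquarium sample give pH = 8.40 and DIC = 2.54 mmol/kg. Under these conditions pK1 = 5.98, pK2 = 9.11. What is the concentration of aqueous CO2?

[CO2*] = 8.06 μmol/kg

α₀ = 1 / (1 + K1/[H⁺] + K1K2/[H⁺]²) = 1 / (1 + 10^+2.42 + 10^+1.71)
   = 1 / (1 + 263.03 + 51.286) = 1/315.31 = 0.003171
[CO2*] = α₀ × DIC = 0.003171 × 2.54 = 0.00806 mmol/kg = 8.06 μmol/kg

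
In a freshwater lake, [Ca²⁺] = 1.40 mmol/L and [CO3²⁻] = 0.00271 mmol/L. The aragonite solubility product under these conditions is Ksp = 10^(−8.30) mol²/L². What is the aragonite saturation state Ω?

Ksp = 10^(−8.30) = 5.012×10^-9
Ω = [Ca²⁺][CO3²⁻]/Ksp = (1.40×10^-3)(0.00271×10^-3) / 5.012×10^-9 = 0.757

Ω = 0.757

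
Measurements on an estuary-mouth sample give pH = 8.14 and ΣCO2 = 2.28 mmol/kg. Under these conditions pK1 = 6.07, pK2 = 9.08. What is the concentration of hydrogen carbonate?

α₁ = 1 / (1 + [H⁺]/K1 + K2/[H⁺]) = 1 / (1 + 10^-2.07 + 10^-0.94)
   = 1 / (1 + 0.0085114 + 0.11482) = 1/1.1233 = 0.8902
[HCO3⁻] = α₁ × DIC = 0.8902 × 2.28 = 2.03 mmol/kg

[HCO3⁻] = 2.03 mmol/kg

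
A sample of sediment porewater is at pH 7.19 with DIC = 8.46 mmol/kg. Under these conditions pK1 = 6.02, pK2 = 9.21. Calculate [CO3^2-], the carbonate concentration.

[CO3²⁻] = 0.0750 mmol/kg

α₂ = 1 / (1 + [H⁺]/K2 + [H⁺]²/(K1K2)) = 1 / (1 + 10^+2.02 + 10^+0.85)
   = 1 / (1 + 104.71 + 7.0795) = 1/112.79 = 0.008866
[CO3²⁻] = α₂ × DIC = 0.008866 × 8.46 = 0.0750 mmol/kg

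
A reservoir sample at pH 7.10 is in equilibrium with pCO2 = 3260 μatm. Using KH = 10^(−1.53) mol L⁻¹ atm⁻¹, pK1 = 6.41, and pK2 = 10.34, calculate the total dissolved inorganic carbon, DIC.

[CO2*] = KH · pCO2 = 10^(−1.53) × 3260×10^-6 = 9.621×10^-5 mol/L
α₀ = 1/(1 + K1/[H⁺] + K1K2/[H⁺]²) = 1/(1 + 10^+0.69 + 10^-2.55) = 0.1695
DIC = [CO2*]/α₀ = 9.621×10^-5 / 0.1695 = 0.568 mmol/L

DIC = 0.568 mmol/L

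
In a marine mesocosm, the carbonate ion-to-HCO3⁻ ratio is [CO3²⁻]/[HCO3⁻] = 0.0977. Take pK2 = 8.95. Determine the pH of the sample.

pH = 7.94

From K2 = [H⁺][CO3²⁻]/[HCO3⁻]:  pH = pK2 + log₁₀([CO3²⁻]/[HCO3⁻])
log₁₀(0.0977) = -1.010
pH = 8.95 + (-1.010) = 7.94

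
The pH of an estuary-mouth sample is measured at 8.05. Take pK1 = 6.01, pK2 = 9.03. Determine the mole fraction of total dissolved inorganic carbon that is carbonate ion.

α₂ = 0.0940

α₂ = 1 / (1 + [H⁺]/K2 + [H⁺]²/(K1K2)) = 1 / (1 + 10^+0.98 + 10^-1.06)
   = 1 / (1 + 9.5499 + 0.087096) = 1/10.637 = 0.09401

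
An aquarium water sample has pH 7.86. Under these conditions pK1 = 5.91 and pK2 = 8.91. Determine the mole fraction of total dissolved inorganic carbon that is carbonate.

α₂ = 1 / (1 + [H⁺]/K2 + [H⁺]²/(K1K2)) = 1 / (1 + 10^+1.05 + 10^-0.90)
   = 1 / (1 + 11.220 + 0.12589) = 1/12.346 = 0.08100

α₂ = 0.0810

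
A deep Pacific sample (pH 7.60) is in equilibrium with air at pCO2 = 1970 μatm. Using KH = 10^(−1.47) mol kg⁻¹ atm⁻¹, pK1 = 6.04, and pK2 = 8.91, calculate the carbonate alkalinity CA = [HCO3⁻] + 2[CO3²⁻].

CA = 2.66 mmol/kg

[CO2*] = KH · pCO2 = 10^(−1.47) × 1970×10^-6 = 6.675×10^-5 mol/kg
α₀ = 1/(1 + K1/[H⁺] + K1K2/[H⁺]²) = 1/(1 + 10^+1.56 + 10^+0.25) = 0.02558
DIC = [CO2*]/α₀ = 6.675×10^-5 / 0.02558 = 2.609 mmol/kg
CA = (α₁ + 2α₂)·DIC = (0.9289 + 2×0.04550) × 2.609 = 2.66 mmol/kg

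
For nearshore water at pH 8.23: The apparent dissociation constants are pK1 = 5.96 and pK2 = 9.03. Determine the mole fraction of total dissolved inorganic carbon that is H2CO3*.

α₀ = 1 / (1 + K1/[H⁺] + K1K2/[H⁺]²) = 1 / (1 + 10^+2.27 + 10^+1.47)
   = 1 / (1 + 186.21 + 29.512) = 1/216.72 = 0.004614

α₀ = 0.00461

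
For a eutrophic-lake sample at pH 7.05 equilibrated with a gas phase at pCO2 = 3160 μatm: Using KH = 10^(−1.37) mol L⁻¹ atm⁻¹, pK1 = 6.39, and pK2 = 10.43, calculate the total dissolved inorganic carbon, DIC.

[CO2*] = KH · pCO2 = 10^(−1.37) × 3160×10^-6 = 1.348×10^-4 mol/L
α₀ = 1/(1 + K1/[H⁺] + K1K2/[H⁺]²) = 1/(1 + 10^+0.66 + 10^-2.72) = 0.1794
DIC = [CO2*]/α₀ = 1.348×10^-4 / 0.1794 = 0.751 mmol/L

DIC = 0.751 mmol/L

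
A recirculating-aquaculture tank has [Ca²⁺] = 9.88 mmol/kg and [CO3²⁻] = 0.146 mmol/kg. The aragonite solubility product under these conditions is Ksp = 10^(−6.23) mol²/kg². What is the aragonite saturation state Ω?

Ω = 2.45

Ksp = 10^(−6.23) = 5.888×10^-7
Ω = [Ca²⁺][CO3²⁻]/Ksp = (9.88×10^-3)(0.146×10^-3) / 5.888×10^-7 = 2.45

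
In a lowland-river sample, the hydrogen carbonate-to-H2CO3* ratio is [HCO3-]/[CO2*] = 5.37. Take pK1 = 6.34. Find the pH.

pH = 7.07

From K1 = [H⁺][HCO3-]/[CO2*]:  pH = pK1 + log₁₀([HCO3-]/[CO2*])
log₁₀(5.37) = +0.730
pH = 6.34 + (+0.730) = 7.07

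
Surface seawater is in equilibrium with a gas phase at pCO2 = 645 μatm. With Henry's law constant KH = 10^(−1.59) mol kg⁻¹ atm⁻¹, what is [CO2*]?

KH = 10^(−1.59) = 2.570×10^-2 mol kg⁻¹ atm⁻¹
[CO2*] = KH · pCO2 = 2.570×10^-2 × 645×10^-6 atm = 1.66×10^-5 mol/kg

[CO2*] = 16.6 μmol/kg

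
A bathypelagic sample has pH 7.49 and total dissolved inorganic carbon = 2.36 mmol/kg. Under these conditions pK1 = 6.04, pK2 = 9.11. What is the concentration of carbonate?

[CO3²⁻] = 0.0534 mmol/kg

α₂ = 1 / (1 + [H⁺]/K2 + [H⁺]²/(K1K2)) = 1 / (1 + 10^+1.62 + 10^+0.17)
   = 1 / (1 + 41.687 + 1.4791) = 1/44.166 = 0.02264
[CO3²⁻] = α₂ × DIC = 0.02264 × 2.36 = 0.0534 mmol/kg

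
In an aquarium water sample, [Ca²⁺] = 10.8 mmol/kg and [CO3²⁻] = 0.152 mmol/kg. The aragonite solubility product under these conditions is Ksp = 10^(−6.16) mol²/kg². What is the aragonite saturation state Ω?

Ksp = 10^(−6.16) = 6.918×10^-7
Ω = [Ca²⁺][CO3²⁻]/Ksp = (10.8×10^-3)(0.152×10^-3) / 6.918×10^-7 = 2.37

Ω = 2.37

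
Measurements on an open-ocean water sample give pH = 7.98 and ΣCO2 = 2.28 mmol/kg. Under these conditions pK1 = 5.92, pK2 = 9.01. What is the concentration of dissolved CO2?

[CO2*] = 18.0 μmol/kg

α₀ = 1 / (1 + K1/[H⁺] + K1K2/[H⁺]²) = 1 / (1 + 10^+2.06 + 10^+1.03)
   = 1 / (1 + 114.82 + 10.715) = 1/126.53 = 0.007903
[CO2*] = α₀ × DIC = 0.007903 × 2.28 = 0.0180 mmol/kg = 18.0 μmol/kg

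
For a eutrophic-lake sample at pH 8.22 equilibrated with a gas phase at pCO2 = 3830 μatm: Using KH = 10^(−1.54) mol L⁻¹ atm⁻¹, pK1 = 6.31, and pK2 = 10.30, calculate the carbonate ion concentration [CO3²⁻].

[CO3²⁻] = 0.0747 mmol/L

[CO2*] = KH · pCO2 = 10^(−1.54) × 3830×10^-6 = 1.105×10^-4 mol/L
α₀ = 1/(1 + K1/[H⁺] + K1K2/[H⁺]²) = 1/(1 + 10^+1.91 + 10^-0.17) = 0.01205
DIC = [CO2*]/α₀ = 1.105×10^-4 / 0.01205 = 9.164 mmol/L
[CO3²⁻] = α₂·DIC; α₂ = 0.008150, so [CO3²⁻] = 0.008150 × 9.164 = 0.0747 mmol/L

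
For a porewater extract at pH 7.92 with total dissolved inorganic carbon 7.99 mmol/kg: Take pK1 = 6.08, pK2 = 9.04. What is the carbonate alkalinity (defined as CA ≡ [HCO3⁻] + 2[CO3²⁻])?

CA = 8.44 mmol/kg

CA = [HCO3⁻] + 2[CO3²⁻] = (α₁ + 2α₂)·DIC
At pH 7.92: [H⁺]/K1 = 10^-1.84 = 0.014454, K2/[H⁺] = 10^-1.12 = 0.075858
α₁ = 1/(1 + 0.014454 + 0.075858) = 1/1.0903 = 0.9172; α₂ = α₁·K2/[H⁺] = 0.06957
α₁ + 2α₂ = 1.0563
CA = 1.0563 × 7.99 = 8.44 mmol/kg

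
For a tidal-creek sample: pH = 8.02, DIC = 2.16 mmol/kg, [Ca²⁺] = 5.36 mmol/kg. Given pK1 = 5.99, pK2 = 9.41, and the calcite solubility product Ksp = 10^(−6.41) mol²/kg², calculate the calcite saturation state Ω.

Ω = 1.15

α₂ = 1 / (1 + [H⁺]/K2 + [H⁺]²/(K1K2)) = 1 / (1 + 10^+1.39 + 10^-0.64)
   = 1 / (1 + 24.547 + 0.22909) = 1/25.776 = 0.03880
[CO3²⁻] = α₂ × DIC = 0.03880 × 2.16 = 0.08380 mmol/kg
Ksp = 10^(−6.41) = 3.890×10^-7
Ω = [Ca²⁺][CO3²⁻]/Ksp = (5.36×10^-3)(8.380×10^-5) / 3.890×10^-7 = 1.15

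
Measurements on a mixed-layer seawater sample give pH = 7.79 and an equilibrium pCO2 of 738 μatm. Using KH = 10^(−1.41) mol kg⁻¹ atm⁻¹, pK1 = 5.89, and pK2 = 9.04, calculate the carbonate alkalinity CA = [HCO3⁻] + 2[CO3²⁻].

CA = 2.54 mmol/kg

[CO2*] = KH · pCO2 = 10^(−1.41) × 738×10^-6 = 2.871×10^-5 mol/kg
α₀ = 1/(1 + K1/[H⁺] + K1K2/[H⁺]²) = 1/(1 + 10^+1.90 + 10^+0.65) = 0.01178
DIC = [CO2*]/α₀ = 2.871×10^-5 / 0.01178 = 2.438 mmol/kg
CA = (α₁ + 2α₂)·DIC = (0.9356 + 2×0.05261) × 2.438 = 2.54 mmol/kg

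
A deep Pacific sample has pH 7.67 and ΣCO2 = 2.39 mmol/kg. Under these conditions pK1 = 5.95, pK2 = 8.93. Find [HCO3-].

α₁ = 1 / (1 + [H⁺]/K1 + K2/[H⁺]) = 1 / (1 + 10^-1.72 + 10^-1.26)
   = 1 / (1 + 0.019055 + 0.054954) = 1/1.0740 = 0.9311
[HCO3⁻] = α₁ × DIC = 0.9311 × 2.39 = 2.23 mmol/kg

[HCO3⁻] = 2.23 mmol/kg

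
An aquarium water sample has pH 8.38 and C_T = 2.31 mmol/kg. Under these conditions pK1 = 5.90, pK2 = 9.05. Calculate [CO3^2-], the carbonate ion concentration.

α₂ = 1 / (1 + [H⁺]/K2 + [H⁺]²/(K1K2)) = 1 / (1 + 10^+0.67 + 10^-1.81)
   = 1 / (1 + 4.6774 + 0.015488) = 1/5.6928 = 0.1757
[CO3²⁻] = α₂ × DIC = 0.1757 × 2.31 = 0.406 mmol/kg

[CO3²⁻] = 0.406 mmol/kg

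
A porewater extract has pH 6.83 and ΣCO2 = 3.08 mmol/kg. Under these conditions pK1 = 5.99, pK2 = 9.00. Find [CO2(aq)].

α₀ = 1 / (1 + K1/[H⁺] + K1K2/[H⁺]²) = 1 / (1 + 10^+0.84 + 10^-1.33)
   = 1 / (1 + 6.9183 + 0.046774) = 1/7.9651 = 0.1255
[CO2*] = α₀ × DIC = 0.1255 × 3.08 = 0.387 mmol/kg

[CO2*] = 0.387 mmol/kg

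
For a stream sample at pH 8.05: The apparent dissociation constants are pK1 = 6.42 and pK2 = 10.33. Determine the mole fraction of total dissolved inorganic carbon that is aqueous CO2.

α₀ = 1 / (1 + K1/[H⁺] + K1K2/[H⁺]²) = 1 / (1 + 10^+1.63 + 10^-0.65)
   = 1 / (1 + 42.658 + 0.22387) = 1/43.882 = 0.02279

α₀ = 0.0228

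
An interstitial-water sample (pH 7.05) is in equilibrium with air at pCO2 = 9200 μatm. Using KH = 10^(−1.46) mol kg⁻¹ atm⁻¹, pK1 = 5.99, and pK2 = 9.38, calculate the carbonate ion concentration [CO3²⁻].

[CO2*] = KH · pCO2 = 10^(−1.46) × 9200×10^-6 = 3.190×10^-4 mol/kg
α₀ = 1/(1 + K1/[H⁺] + K1K2/[H⁺]²) = 1/(1 + 10^+1.06 + 10^-1.27) = 0.07978
DIC = [CO2*]/α₀ = 3.190×10^-4 / 0.07978 = 3.999 mmol/kg
[CO3²⁻] = α₂·DIC; α₂ = 0.004284, so [CO3²⁻] = 0.004284 × 3.999 = 0.0171 mmol/kg = 17.1 μmol/kg

[CO3²⁻] = 17.1 μmol/kg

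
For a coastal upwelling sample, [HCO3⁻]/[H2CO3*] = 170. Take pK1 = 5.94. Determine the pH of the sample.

pH = 8.17

From K1 = [H⁺][HCO3⁻]/[H2CO3*]:  pH = pK1 + log₁₀([HCO3⁻]/[H2CO3*])
log₁₀(170) = +2.230
pH = 5.94 + (+2.230) = 8.17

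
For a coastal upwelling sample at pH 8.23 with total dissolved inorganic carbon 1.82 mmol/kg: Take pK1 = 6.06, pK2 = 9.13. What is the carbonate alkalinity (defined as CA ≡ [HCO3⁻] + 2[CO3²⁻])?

CA = 2.01 mmol/kg

CA = [HCO3⁻] + 2[CO3²⁻] = (α₁ + 2α₂)·DIC
At pH 8.23: [H⁺]/K1 = 10^-2.17 = 0.0067608, K2/[H⁺] = 10^-0.90 = 0.12589
α₁ = 1/(1 + 0.0067608 + 0.12589) = 1/1.1327 = 0.8829; α₂ = α₁·K2/[H⁺] = 0.1111
α₁ + 2α₂ = 1.1052
CA = 1.1052 × 1.82 = 2.01 mmol/kg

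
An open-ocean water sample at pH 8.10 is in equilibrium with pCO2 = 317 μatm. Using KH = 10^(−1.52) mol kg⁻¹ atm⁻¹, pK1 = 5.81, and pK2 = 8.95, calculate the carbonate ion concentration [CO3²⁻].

[CO3²⁻] = 0.264 mmol/kg

[CO2*] = KH · pCO2 = 10^(−1.52) × 317×10^-6 = 9.573×10^-6 mol/kg
α₀ = 1/(1 + K1/[H⁺] + K1K2/[H⁺]²) = 1/(1 + 10^+2.29 + 10^+1.44) = 0.004474
DIC = [CO2*]/α₀ = 9.573×10^-6 / 0.004474 = 2.140 mmol/kg
[CO3²⁻] = α₂·DIC; α₂ = 0.1232, so [CO3²⁻] = 0.1232 × 2.140 = 0.264 mmol/kg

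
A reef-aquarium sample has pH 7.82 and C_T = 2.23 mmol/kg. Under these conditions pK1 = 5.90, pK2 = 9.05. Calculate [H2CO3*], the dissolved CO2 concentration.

[CO2*] = 0.0250 mmol/kg

α₀ = 1 / (1 + K1/[H⁺] + K1K2/[H⁺]²) = 1 / (1 + 10^+1.92 + 10^+0.69)
   = 1 / (1 + 83.176 + 4.8978) = 1/89.074 = 0.01123
[CO2*] = α₀ × DIC = 0.01123 × 2.23 = 0.0250 mmol/kg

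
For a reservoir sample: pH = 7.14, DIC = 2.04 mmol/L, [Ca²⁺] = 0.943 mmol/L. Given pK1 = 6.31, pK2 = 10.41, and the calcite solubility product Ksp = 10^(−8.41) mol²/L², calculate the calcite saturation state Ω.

Ω = 0.231

α₂ = 1 / (1 + [H⁺]/K2 + [H⁺]²/(K1K2)) = 1 / (1 + 10^+3.27 + 10^+2.44)
   = 1 / (1 + 1862.1 + 275.42) = 1/2138.5 = 0.0004676
[CO3²⁻] = α₂ × DIC = 0.0004676 × 2.04 = 0.0009539 mmol/L = 0.9539 μmol/L
Ksp = 10^(−8.41) = 3.890×10^-9
Ω = [Ca²⁺][CO3²⁻]/Ksp = (0.943×10^-3)(9.539×10^-7) / 3.890×10^-9 = 0.231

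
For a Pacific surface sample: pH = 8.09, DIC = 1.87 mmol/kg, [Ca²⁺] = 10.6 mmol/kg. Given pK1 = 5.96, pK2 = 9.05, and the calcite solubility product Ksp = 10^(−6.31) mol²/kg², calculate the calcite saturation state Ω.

α₂ = 1 / (1 + [H⁺]/K2 + [H⁺]²/(K1K2)) = 1 / (1 + 10^+0.96 + 10^-1.17)
   = 1 / (1 + 9.1201 + 0.067608) = 1/10.188 = 0.09816
[CO3²⁻] = α₂ × DIC = 0.09816 × 1.87 = 0.1836 mmol/kg
Ksp = 10^(−6.31) = 4.898×10^-7
Ω = [Ca²⁺][CO3²⁻]/Ksp = (10.6×10^-3)(1.836×10^-4) / 4.898×10^-7 = 3.97

Ω = 3.97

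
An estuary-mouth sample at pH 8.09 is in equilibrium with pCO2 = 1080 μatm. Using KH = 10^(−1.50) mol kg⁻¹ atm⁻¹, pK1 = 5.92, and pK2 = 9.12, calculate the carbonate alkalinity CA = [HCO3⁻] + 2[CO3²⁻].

[CO2*] = KH · pCO2 = 10^(−1.50) × 1080×10^-6 = 3.415×10^-5 mol/kg
α₀ = 1/(1 + K1/[H⁺] + K1K2/[H⁺]²) = 1/(1 + 10^+2.17 + 10^+1.14) = 0.006146
DIC = [CO2*]/α₀ = 3.415×10^-5 / 0.006146 = 5.557 mmol/kg
CA = (α₁ + 2α₂)·DIC = (0.9090 + 2×0.08483) × 5.557 = 5.99 mmol/kg

CA = 5.99 mmol/kg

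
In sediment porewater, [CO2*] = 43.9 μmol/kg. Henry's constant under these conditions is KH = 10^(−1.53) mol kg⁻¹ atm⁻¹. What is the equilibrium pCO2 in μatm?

KH = 10^(−1.53) = 2.951×10^-2 mol kg⁻¹ atm⁻¹
pCO2 = [CO2*]/KH = 43.9×10^-6 / 2.951×10^-2 = 1.49×10^-3 atm = 1490 μatm

pCO2 = 1490 μatm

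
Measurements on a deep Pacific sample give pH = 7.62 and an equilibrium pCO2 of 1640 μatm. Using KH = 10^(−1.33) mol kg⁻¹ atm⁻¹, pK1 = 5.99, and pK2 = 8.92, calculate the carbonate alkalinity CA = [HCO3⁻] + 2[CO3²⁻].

CA = 3.60 mmol/kg

[CO2*] = KH · pCO2 = 10^(−1.33) × 1640×10^-6 = 7.671×10^-5 mol/kg
α₀ = 1/(1 + K1/[H⁺] + K1K2/[H⁺]²) = 1/(1 + 10^+1.63 + 10^+0.33) = 0.02184
DIC = [CO2*]/α₀ = 7.671×10^-5 / 0.02184 = 3.513 mmol/kg
CA = (α₁ + 2α₂)·DIC = (0.9315 + 2×0.04668) × 3.513 = 3.60 mmol/kg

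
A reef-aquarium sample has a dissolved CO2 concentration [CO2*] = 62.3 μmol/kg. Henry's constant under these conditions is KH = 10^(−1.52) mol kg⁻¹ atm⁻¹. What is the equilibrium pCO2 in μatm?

KH = 10^(−1.52) = 3.020×10^-2 mol kg⁻¹ atm⁻¹
pCO2 = [CO2*]/KH = 62.3×10^-6 / 3.020×10^-2 = 2.06×10^-3 atm = 2060 μatm

pCO2 = 2060 μatm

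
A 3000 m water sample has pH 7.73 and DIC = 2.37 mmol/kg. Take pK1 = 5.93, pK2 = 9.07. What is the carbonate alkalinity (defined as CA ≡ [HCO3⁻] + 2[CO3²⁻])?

CA = [HCO3⁻] + 2[CO3²⁻] = (α₁ + 2α₂)·DIC
At pH 7.73: [H⁺]/K1 = 10^-1.80 = 0.015849, K2/[H⁺] = 10^-1.34 = 0.045709
α₁ = 1/(1 + 0.015849 + 0.045709) = 1/1.0616 = 0.9420; α₂ = α₁·K2/[H⁺] = 0.04306
α₁ + 2α₂ = 1.0281
CA = 1.0281 × 2.37 = 2.44 mmol/kg

CA = 2.44 mmol/kg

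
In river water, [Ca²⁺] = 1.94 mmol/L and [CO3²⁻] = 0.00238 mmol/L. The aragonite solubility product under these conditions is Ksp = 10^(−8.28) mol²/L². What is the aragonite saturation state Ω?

Ksp = 10^(−8.28) = 5.248×10^-9
Ω = [Ca²⁺][CO3²⁻]/Ksp = (1.94×10^-3)(0.00238×10^-3) / 5.248×10^-9 = 0.880

Ω = 0.880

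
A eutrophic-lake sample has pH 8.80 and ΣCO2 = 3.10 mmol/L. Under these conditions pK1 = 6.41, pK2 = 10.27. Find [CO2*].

[CO2*] = 12.2 μmol/L

α₀ = 1 / (1 + K1/[H⁺] + K1K2/[H⁺]²) = 1 / (1 + 10^+2.39 + 10^+0.92)
   = 1 / (1 + 245.47 + 8.3176) = 1/254.79 = 0.003925
[CO2*] = α₀ × DIC = 0.003925 × 3.10 = 0.0122 mmol/L = 12.2 μmol/L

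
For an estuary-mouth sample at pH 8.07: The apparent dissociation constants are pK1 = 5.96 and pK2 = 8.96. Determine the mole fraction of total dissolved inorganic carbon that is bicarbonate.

α₁ = 1 / (1 + [H⁺]/K1 + K2/[H⁺]) = 1 / (1 + 10^-2.11 + 10^-0.89)
   = 1 / (1 + 0.0077625 + 0.12882) = 1/1.1366 = 0.8798

α₁ = 0.880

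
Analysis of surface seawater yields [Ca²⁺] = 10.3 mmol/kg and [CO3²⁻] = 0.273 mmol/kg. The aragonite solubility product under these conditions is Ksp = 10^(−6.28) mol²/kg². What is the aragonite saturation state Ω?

Ω = 5.36

Ksp = 10^(−6.28) = 5.248×10^-7
Ω = [Ca²⁺][CO3²⁻]/Ksp = (10.3×10^-3)(0.273×10^-3) / 5.248×10^-7 = 5.36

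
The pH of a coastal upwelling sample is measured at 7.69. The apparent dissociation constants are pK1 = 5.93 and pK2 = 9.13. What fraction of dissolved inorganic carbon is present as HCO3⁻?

α₁ = 1 / (1 + [H⁺]/K1 + K2/[H⁺]) = 1 / (1 + 10^-1.76 + 10^-1.44)
   = 1 / (1 + 0.017378 + 0.036308) = 1/1.0537 = 0.9490

α₁ = 0.949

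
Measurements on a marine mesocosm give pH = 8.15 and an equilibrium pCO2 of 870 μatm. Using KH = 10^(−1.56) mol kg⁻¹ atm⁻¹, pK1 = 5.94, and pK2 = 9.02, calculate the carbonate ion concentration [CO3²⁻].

[CO2*] = KH · pCO2 = 10^(−1.56) × 870×10^-6 = 2.396×10^-5 mol/kg
α₀ = 1/(1 + K1/[H⁺] + K1K2/[H⁺]²) = 1/(1 + 10^+2.21 + 10^+1.34) = 0.005404
DIC = [CO2*]/α₀ = 2.396×10^-5 / 0.005404 = 4.434 mmol/kg
[CO3²⁻] = α₂·DIC; α₂ = 0.1182, so [CO3²⁻] = 0.1182 × 4.434 = 0.524 mmol/kg

[CO3²⁻] = 0.524 mmol/kg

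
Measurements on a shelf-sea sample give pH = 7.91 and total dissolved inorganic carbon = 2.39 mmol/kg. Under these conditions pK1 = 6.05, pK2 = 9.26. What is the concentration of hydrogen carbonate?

[HCO3⁻] = 2.26 mmol/kg

α₁ = 1 / (1 + [H⁺]/K1 + K2/[H⁺]) = 1 / (1 + 10^-1.86 + 10^-1.35)
   = 1 / (1 + 0.013804 + 0.044668) = 1/1.0585 = 0.9448
[HCO3⁻] = α₁ × DIC = 0.9448 × 2.39 = 2.26 mmol/kg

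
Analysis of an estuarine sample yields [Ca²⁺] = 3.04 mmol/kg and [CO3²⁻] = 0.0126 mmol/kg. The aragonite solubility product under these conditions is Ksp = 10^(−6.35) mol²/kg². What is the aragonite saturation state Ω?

Ksp = 10^(−6.35) = 4.467×10^-7
Ω = [Ca²⁺][CO3²⁻]/Ksp = (3.04×10^-3)(0.0126×10^-3) / 4.467×10^-7 = 0.0858

Ω = 0.0858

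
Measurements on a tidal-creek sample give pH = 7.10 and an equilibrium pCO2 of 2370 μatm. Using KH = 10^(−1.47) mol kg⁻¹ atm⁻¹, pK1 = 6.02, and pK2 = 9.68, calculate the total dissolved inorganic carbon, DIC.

[CO2*] = KH · pCO2 = 10^(−1.47) × 2370×10^-6 = 8.031×10^-5 mol/kg
α₀ = 1/(1 + K1/[H⁺] + K1K2/[H⁺]²) = 1/(1 + 10^+1.08 + 10^-1.50) = 0.07660
DIC = [CO2*]/α₀ = 8.031×10^-5 / 0.07660 = 1.05 mmol/kg

DIC = 1.05 mmol/kg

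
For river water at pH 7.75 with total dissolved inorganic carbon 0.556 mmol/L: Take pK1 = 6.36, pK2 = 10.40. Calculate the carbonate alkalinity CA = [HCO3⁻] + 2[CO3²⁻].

CA = 0.535 mmol/L

CA = [HCO3⁻] + 2[CO3²⁻] = (α₁ + 2α₂)·DIC
At pH 7.75: [H⁺]/K1 = 10^-1.39 = 0.040738, K2/[H⁺] = 10^-2.65 = 0.0022387
α₁ = 1/(1 + 0.040738 + 0.0022387) = 1/1.0430 = 0.9588; α₂ = α₁·K2/[H⁺] = 0.002146
α₁ + 2α₂ = 0.9631
CA = 0.9631 × 0.556 = 0.535 mmol/L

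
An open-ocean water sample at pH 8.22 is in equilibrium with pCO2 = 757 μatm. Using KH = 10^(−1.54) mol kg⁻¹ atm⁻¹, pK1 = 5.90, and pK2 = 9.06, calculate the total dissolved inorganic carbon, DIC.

DIC = 5.24 mmol/kg

[CO2*] = KH · pCO2 = 10^(−1.54) × 757×10^-6 = 2.183×10^-5 mol/kg
α₀ = 1/(1 + K1/[H⁺] + K1K2/[H⁺]²) = 1/(1 + 10^+2.32 + 10^+1.48) = 0.004164
DIC = [CO2*]/α₀ = 2.183×10^-5 / 0.004164 = 5.24 mmol/kg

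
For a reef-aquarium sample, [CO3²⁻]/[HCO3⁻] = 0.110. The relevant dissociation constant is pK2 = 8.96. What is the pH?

pH = 8.00

From K2 = [H⁺][CO3²⁻]/[HCO3⁻]:  pH = pK2 + log₁₀([CO3²⁻]/[HCO3⁻])
log₁₀(0.110) = -0.959
pH = 8.96 + (-0.959) = 8.00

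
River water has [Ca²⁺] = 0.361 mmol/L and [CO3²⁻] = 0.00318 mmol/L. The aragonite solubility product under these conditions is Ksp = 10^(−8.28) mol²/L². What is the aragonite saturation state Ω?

Ω = 0.219

Ksp = 10^(−8.28) = 5.248×10^-9
Ω = [Ca²⁺][CO3²⁻]/Ksp = (0.361×10^-3)(0.00318×10^-3) / 5.248×10^-9 = 0.219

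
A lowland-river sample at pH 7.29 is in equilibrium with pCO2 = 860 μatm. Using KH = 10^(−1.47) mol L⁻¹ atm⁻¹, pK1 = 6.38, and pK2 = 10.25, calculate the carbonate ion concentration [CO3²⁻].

[CO3²⁻] = 0.260 μmol/L

[CO2*] = KH · pCO2 = 10^(−1.47) × 860×10^-6 = 2.914×10^-5 mol/L
α₀ = 1/(1 + K1/[H⁺] + K1K2/[H⁺]²) = 1/(1 + 10^+0.91 + 10^-2.05) = 0.1094
DIC = [CO2*]/α₀ = 2.914×10^-5 / 0.1094 = 0.2663 mmol/L
[CO3²⁻] = α₂·DIC; α₂ = 0.0009754, so [CO3²⁻] = 0.0009754 × 0.2663 = 0.000260 mmol/L = 0.260 μmol/L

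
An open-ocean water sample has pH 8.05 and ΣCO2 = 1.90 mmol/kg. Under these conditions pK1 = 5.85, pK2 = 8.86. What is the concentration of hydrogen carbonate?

[HCO3⁻] = 1.64 mmol/kg

α₁ = 1 / (1 + [H⁺]/K1 + K2/[H⁺]) = 1 / (1 + 10^-2.20 + 10^-0.81)
   = 1 / (1 + 0.0063096 + 0.15488) = 1/1.1612 = 0.8612
[HCO3⁻] = α₁ × DIC = 0.8612 × 1.90 = 1.64 mmol/kg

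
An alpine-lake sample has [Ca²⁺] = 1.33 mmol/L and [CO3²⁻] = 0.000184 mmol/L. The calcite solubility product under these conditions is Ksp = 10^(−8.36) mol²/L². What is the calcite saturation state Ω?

Ω = 0.0561

Ksp = 10^(−8.36) = 4.365×10^-9
Ω = [Ca²⁺][CO3²⁻]/Ksp = (1.33×10^-3)(0.000184×10^-3) / 4.365×10^-9 = 0.0561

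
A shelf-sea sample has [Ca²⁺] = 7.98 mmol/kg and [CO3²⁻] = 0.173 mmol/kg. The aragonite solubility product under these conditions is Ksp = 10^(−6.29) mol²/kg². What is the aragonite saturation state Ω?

Ksp = 10^(−6.29) = 5.129×10^-7
Ω = [Ca²⁺][CO3²⁻]/Ksp = (7.98×10^-3)(0.173×10^-3) / 5.129×10^-7 = 2.69

Ω = 2.69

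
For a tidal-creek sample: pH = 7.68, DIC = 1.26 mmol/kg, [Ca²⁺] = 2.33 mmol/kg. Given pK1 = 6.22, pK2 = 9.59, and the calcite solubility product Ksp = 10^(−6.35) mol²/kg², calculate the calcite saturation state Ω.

α₂ = 1 / (1 + [H⁺]/K2 + [H⁺]²/(K1K2)) = 1 / (1 + 10^+1.91 + 10^+0.45)
   = 1 / (1 + 81.283 + 2.8184) = 1/85.101 = 0.01175
[CO3²⁻] = α₂ × DIC = 0.01175 × 1.26 = 0.01481 mmol/kg = 14.81 μmol/kg
Ksp = 10^(−6.35) = 4.467×10^-7
Ω = [Ca²⁺][CO3²⁻]/Ksp = (2.33×10^-3)(1.481×10^-5) / 4.467×10^-7 = 0.0772

Ω = 0.0772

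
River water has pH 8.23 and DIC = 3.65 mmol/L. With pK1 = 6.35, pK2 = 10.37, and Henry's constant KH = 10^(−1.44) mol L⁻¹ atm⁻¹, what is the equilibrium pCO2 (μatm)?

α₀ = 1 / (1 + K1/[H⁺] + K1K2/[H⁺]²) = 1 / (1 + 10^+1.88 + 10^-0.26)
   = 1 / (1 + 75.858 + 0.54954) = 1/77.407 = 0.01292
[CO2*] = α₀ × DIC = 0.01292 × 3.65 = 0.04715 mmol/L
pCO2 = [CO2*]/KH = 4.715×10^-5 / 3.631×10^-2 = 1300 μatm

pCO2 = 1300 μatm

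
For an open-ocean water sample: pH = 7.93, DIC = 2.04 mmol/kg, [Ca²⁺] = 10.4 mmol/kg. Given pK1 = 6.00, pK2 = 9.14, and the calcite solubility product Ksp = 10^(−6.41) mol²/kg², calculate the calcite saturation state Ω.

α₂ = 1 / (1 + [H⁺]/K2 + [H⁺]²/(K1K2)) = 1 / (1 + 10^+1.21 + 10^-0.72)
   = 1 / (1 + 16.218 + 0.19055) = 1/17.409 = 0.05744
[CO3²⁻] = α₂ × DIC = 0.05744 × 2.04 = 0.1172 mmol/kg
Ksp = 10^(−6.41) = 3.890×10^-7
Ω = [Ca²⁺][CO3²⁻]/Ksp = (10.4×10^-3)(1.172×10^-4) / 3.890×10^-7 = 3.13

Ω = 3.13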